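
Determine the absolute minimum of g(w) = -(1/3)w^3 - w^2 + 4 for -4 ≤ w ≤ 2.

-8/3

The derivative is -w^2 - 2w, which vanishes at w = -2 and w = 0.
Compare values at every candidate in [-4, 2]: g(-4) = 28/3, g(-2) = 8/3, g(0) = 4, g(2) = -8/3.
The minimum over the interval is -8/3, attained at w = 2.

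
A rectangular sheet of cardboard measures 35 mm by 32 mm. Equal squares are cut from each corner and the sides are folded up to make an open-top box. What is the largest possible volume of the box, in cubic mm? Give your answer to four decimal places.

2772.2990

With cut size x, the volume is V(x) = x(35 − 2x)(32 − 2x) for 0 < x < 16.
V'(x) = 12x^2 − 268x + 1120. Setting V'(x) = 0 gives x ≈ 5.5666 (the root in (0, 16)).
V''(x) = 24x − 268 is negative there, so this is the maximum; V ≈ 2772.2990.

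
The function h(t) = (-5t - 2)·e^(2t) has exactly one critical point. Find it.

-9/10

h'(t) = (-5)·e^(2t) + (-5t - 2)·2·e^(2t) = (-10t - 9)·e^(2t). Since e^(2t) > 0, the only critical point is t = -9/10.
h''(-9/10) has the same sign as -10 < 0, so this is a local maximum.
h(-9/10) = (5/2)·e^(-9/5) ≈ 0.4132.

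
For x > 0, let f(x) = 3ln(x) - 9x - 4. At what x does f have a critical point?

f'(x) = 3/x − 9 = 0 gives x = 1/3.
f''(x) = -3/x², which is negative for x > 0, so this is a local maximum.
f(1/3) = 3·ln(1/3) - 3 - 4 ≈ -10.2958.

1/3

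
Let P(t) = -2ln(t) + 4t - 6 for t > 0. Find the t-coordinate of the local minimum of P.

P'(t) = -2/t + 4 = 0 gives t = 1/2.
P''(t) = 2/t², which is positive for t > 0, so this is a local minimum.
P(1/2) = -2·ln(1/2) + 2 - 6 ≈ -2.6137.

1/2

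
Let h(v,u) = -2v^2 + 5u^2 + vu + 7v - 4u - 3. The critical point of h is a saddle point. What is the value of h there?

118/41

∂h/∂v = -4v + u + 7 = 0 and ∂h/∂u = v + 10u - 4 = 0, so (v, u) = (74/41, 9/41).
The Hessian has h_{vv} = -4, h_{uu} = 10, h_{vu} = 1, giving D = -41 < 0, so the point is a saddle point.
h(74/41, 9/41) = 118/41.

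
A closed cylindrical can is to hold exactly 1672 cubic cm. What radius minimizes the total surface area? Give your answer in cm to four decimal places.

With radius r and height h, πr²h = 1672 so h = 1672/(πr²), and S(r) = 2πr² + 2πrh = 2πr² + 2·1672/r.
S'(r) = 4πr − 2·1672/r² = 0 ⇒ r³ = 1672/(2π), so r ≈ 6.4321 and h = 2r ≈ 12.8642.
S''(r) = 4π + 4·1672/r³ > 0, so this is the minimum; S ≈ 779.8398.

6.4321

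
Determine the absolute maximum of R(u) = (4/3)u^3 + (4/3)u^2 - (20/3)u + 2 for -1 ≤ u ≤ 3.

Differentiating, R'(u) = 4u^2 + (8/3)u - 20/3; whose only zero in [-1, 3] is u = 1.
Candidates: R(-1) = 26/3, R(1) = -2, R(3) = 30.
The maximum over the interval is 30, attained at u = 3.

30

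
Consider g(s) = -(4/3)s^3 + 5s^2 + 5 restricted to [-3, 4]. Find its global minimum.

-1/3

Differentiating, g'(s) = -4s^2 + 10s; which vanishes at s = 0 and s = 5/2.
Candidates: g(-3) = 86; g(0) = 5; g(5/2) = 185/12; g(4) = -1/3.
The minimum over the interval is -1/3, attained at s = 4.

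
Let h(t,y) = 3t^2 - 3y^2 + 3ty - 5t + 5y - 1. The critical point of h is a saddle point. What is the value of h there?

2/3

∂h/∂t = 6t + 3y - 5 = 0 and ∂h/∂y = 3t - 6y + 5 = 0, so (t, y) = (1/3, 1).
The Hessian has h_{tt} = 6, h_{yy} = -6, h_{ty} = 3, giving D = -45 < 0, so the point is a saddle point.
h(1/3, 1) = 2/3.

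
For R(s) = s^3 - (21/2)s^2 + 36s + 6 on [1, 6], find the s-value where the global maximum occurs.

6

Differentiating, R'(s) = 3s^2 - 21s + 36; which vanishes at s = 3 and s = 4.
Evaluating at the critical points and endpoints: R(1) = 65/2,  R(3) = 93/2,  R(4) = 46,  R(6) = 60.
So the maximum is R(6) = 60.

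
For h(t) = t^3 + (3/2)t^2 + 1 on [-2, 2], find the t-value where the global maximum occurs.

Differentiating, h'(t) = 3t^2 + 3t; which vanishes at t = -1 and t = 0.
Compare values at every candidate in [-2, 2]: h(-2) = -1,  h(-1) = 3/2,  h(0) = 1,  h(2) = 15.
Hence the absolute maximum is 15 at t = 2.

2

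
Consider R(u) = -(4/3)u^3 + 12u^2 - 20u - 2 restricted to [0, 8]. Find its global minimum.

-230/3

Differentiating, R'(u) = -4u^2 + 24u - 20; which vanishes at u = 1 and u = 5.
Candidates: R(0) = -2, R(1) = -34/3, R(5) = 94/3, R(8) = -230/3.
Hence the absolute minimum is -230/3 at u = 8.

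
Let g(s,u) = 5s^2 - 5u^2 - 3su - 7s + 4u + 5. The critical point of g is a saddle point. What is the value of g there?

296/109

∂g/∂s = 10s - 3u - 7 = 0 and ∂g/∂u = -3s - 10u + 4 = 0, so (s, u) = (82/109, 19/109).
The Hessian has g_{ss} = 10, g_{uu} = -10, g_{su} = -3, giving D = -109 < 0, so the point is a saddle point.
g(82/109, 19/109) = 296/109.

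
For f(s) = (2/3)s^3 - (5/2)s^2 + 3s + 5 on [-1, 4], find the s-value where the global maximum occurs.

f'(s) = 2s^2 - 5s + 3, which vanishes at s = 1 and s = 3/2.
Candidates: f(-1) = -7/6; f(1) = 37/6; f(3/2) = 49/8; f(4) = 59/3.
Hence the absolute maximum is 59/3 at s = 4.

4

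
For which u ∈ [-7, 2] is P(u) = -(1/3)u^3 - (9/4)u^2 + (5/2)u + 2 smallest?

The derivative is -u^2 - (9/2)u + 5/2, which vanishes at u = -5 and u = 1/2.
Candidates: P(-7) = -137/12, P(-5) = -301/12, P(1/2) = 127/48, P(2) = -14/3.
Hence the absolute minimum is -301/12 at u = -5.

-5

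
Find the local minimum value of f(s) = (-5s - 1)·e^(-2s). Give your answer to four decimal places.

f'(s) = (-5)·e^(-2s) + (-5s - 1)·(-2)·e^(-2s) = (10s - 3)·e^(-2s). Since e^(-2s) > 0, the only critical point is s = 3/10.
f''(3/10) has the same sign as 10 > 0, so this is a local minimum.
f(3/10) = (-5/2)·e^(-3/5) ≈ -1.3720.

-1.3720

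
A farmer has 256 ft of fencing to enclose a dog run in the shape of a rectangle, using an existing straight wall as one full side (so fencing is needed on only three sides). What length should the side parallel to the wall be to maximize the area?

Let the sides perpendicular to the wall have length x and the parallel side y, so 2x + y = 256 and the area is A = xy = x(256 − 2x).
A'(x) = 256 − 4x = 0 gives x = 64, and A''(x) = −4 < 0 confirms a maximum.
Then y = 256 − 2·64 = 128 and A = 8192.

128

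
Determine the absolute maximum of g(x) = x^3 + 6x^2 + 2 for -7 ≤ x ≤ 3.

83

The derivative is 3x^2 + 12x, which vanishes at x = -4 and x = 0.
Compare values at every candidate in [-7, 3]: g(-7) = -47, g(-4) = 34, g(0) = 2, g(3) = 83.
So the maximum is g(3) = 83.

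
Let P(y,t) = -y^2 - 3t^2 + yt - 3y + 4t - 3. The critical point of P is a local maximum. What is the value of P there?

∂P/∂y = -2y + t - 3 = 0 and ∂P/∂t = y - 6t + 4 = 0, so (y, t) = (-14/11, 5/11).
The Hessian has P_{yy} = -2, P_{tt} = -6, P_{yt} = 1, giving D = 11 > 0 with P_{yy} < 0, so the point is a local maximum.
P(-14/11, 5/11) = -2/11.

-2/11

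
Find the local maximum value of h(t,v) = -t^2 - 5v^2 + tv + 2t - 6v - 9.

-127/19

∂h/∂t = -2t + v + 2 = 0 and ∂h/∂v = t - 10v - 6 = 0, so (t, v) = (14/19, -10/19).
The Hessian has h_{tt} = -2, h_{vv} = -10, h_{tv} = 1, giving D = 19 > 0 with h_{tt} < 0, so the point is a local maximum.
h(14/19, -10/19) = -127/19.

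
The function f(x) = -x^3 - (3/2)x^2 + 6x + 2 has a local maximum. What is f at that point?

Critical points: f'(x) = -3x^2 - 3x + 6 vanishes at x = -2, 1.
Since f''(x) = -6x - 3, we get f''(-2) = 9 > 0 ⇒ local minimum; f''(1) = -9 < 0 ⇒ local maximum.
So the local maximum value is f(1) = 11/2.

11/2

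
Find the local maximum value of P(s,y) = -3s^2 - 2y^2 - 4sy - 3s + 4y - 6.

33/4

∂P/∂s = -6s - 4y - 3 = 0 and ∂P/∂y = -4s - 4y + 4 = 0, so (s, y) = (-7/2, 9/2).
The Hessian has P_{ss} = -6, P_{yy} = -4, P_{sy} = -4, giving D = 8 > 0 with P_{ss} < 0, so the point is a local maximum.
P(-7/2, 9/2) = 33/4.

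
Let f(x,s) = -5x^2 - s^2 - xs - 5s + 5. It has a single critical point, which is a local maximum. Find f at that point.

∂f/∂x = -10x - s = 0 and ∂f/∂s = -x - 2s - 5 = 0, so (x, s) = (5/19, -50/19).
The Hessian has f_{xx} = -10, f_{ss} = -2, f_{xs} = -1, giving D = 19 > 0 with f_{xx} < 0, so the point is a local maximum.
f(5/19, -50/19) = 220/19.

220/19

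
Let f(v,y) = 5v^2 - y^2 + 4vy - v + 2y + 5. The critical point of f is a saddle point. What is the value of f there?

23/4

∂f/∂v = 10v + 4y - 1 = 0 and ∂f/∂y = 4v - 2y + 2 = 0, so (v, y) = (-1/6, 2/3).
The Hessian has f_{vv} = 10, f_{yy} = -2, f_{vy} = 4, giving D = -36 < 0, so the point is a saddle point.
f(-1/6, 2/3) = 23/4.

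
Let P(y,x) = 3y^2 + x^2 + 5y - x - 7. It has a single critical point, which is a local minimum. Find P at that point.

-28/3

∂P/∂y = 6y + 5 = 0 and ∂P/∂x = 2x - 1 = 0, so (y, x) = (-5/6, 1/2).
The Hessian has P_{yy} = 6, P_{xx} = 2, P_{yx} = 0, giving D = 12 > 0 with P_{yy} > 0, so the point is a local minimum.
P(-5/6, 1/2) = -28/3.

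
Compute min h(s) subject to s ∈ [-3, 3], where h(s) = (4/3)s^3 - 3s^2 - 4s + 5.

Differentiating, h'(s) = 4s^2 - 6s - 4; which vanishes at s = -1/2 and s = 2.
Compare values at every candidate in [-3, 3]: h(-3) = -46; h(-1/2) = 73/12; h(2) = -13/3; h(3) = 2.
So the minimum is h(-3) = -46.

-46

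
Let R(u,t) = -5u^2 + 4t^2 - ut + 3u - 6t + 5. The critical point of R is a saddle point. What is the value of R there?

∂R/∂u = -10u - t + 3 = 0 and ∂R/∂t = -u + 8t - 6 = 0, so (u, t) = (2/9, 7/9).
The Hessian has R_{uu} = -10, R_{tt} = 8, R_{ut} = -1, giving D = -81 < 0, so the point is a saddle point.
R(2/9, 7/9) = 3.

3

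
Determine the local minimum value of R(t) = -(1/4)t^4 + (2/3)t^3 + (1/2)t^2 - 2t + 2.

R'(t) = -t^3 + 2t^2 + t - 2. Setting R'(t) = 0 gives t ∈ {-1, 1, 2}.
Since R''(t) = -3t^2 + 4t + 1, we get R''(-1) = -6 < 0 ⇒ local maximum; R''(1) = 2 > 0 ⇒ local minimum; R''(2) = -3 < 0 ⇒ local maximum.
Thus R has its local minimum at t = 1, with value 11/12.

11/12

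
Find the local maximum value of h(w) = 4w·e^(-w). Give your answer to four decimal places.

By the product rule, h'(w) = (-4w + 4)·e^(-w). Since e^(-w) > 0, the only critical point is w = 1.
h''(1) has the same sign as -4 < 0, so this is a local maximum.
h(1) = (4)·e^(-1) ≈ 1.4715.

1.4715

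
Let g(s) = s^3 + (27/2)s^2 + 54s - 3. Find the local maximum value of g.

g'(s) = 3s^2 + 27s + 54 = 0 at s = -6, -3.
Second-derivative test with g''(s) = 6s + 27: g''(-6) = -9 < 0 ⇒ local maximum; g''(-3) = 9 > 0 ⇒ local minimum.
So the local maximum value is g(-6) = -57.

-57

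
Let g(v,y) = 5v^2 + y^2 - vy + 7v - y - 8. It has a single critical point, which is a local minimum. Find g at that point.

-199/19

∂g/∂v = 10v - y + 7 = 0 and ∂g/∂y = -v + 2y - 1 = 0, so (v, y) = (-13/19, 3/19).
The Hessian has g_{vv} = 10, g_{yy} = 2, g_{vy} = -1, giving D = 19 > 0 with g_{vv} > 0, so the point is a local minimum.
g(-13/19, 3/19) = -199/19.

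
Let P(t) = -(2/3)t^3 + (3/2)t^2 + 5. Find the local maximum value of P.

49/8

P'(t) = -2t^2 + 3t. Setting P'(t) = 0 gives t ∈ {0, 3/2}.
P''(t) = -4t + 3. P''(0) = 3 > 0 ⇒ local minimum; P''(3/2) = -3 < 0 ⇒ local maximum.
Thus P has its local maximum at t = 3/2, with value 49/8.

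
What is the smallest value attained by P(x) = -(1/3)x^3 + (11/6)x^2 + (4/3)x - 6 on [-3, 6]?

-1009/162

P'(x) = -x^2 + (11/3)x + 4/3, which vanishes at x = -1/3 and x = 4.
Compare values at every candidate in [-3, 6]: P(-3) = 31/2,  P(-1/3) = -1009/162,  P(4) = 22/3,  P(6) = -4.
Hence the absolute minimum is -1009/162 at x = -1/3.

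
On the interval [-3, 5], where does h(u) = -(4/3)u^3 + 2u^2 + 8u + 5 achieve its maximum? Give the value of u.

The derivative is -4u^2 + 4u + 8, which vanishes at u = -1 and u = 2.
Compare values at every candidate in [-3, 5]: h(-3) = 35,  h(-1) = 1/3,  h(2) = 55/3,  h(5) = -215/3.
So the maximum is h(-3) = 35.

-3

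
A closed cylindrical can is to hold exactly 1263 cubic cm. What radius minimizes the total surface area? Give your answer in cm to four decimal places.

5.8579

With radius r and height h, πr²h = 1263 so h = 1263/(πr²), and S(r) = 2πr² + 2πrh = 2πr² + 2·1263/r.
S'(r) = 4πr − 2·1263/r² = 0 ⇒ r³ = 1263/(2π), so r ≈ 5.8579 and h = 2r ≈ 11.7158.
S''(r) = 4π + 4·1263/r³ > 0, so this is the minimum; S ≈ 646.8200.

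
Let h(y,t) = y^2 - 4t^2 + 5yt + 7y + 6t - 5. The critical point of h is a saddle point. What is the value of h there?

∂h/∂y = 2y + 5t + 7 = 0 and ∂h/∂t = 5y - 8t + 6 = 0, so (y, t) = (-86/41, -23/41).
The Hessian has h_{yy} = 2, h_{tt} = -8, h_{yt} = 5, giving D = -41 < 0, so the point is a saddle point.
h(-86/41, -23/41) = -575/41.

-575/41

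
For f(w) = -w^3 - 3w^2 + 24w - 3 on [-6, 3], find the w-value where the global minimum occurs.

Differentiating, f'(w) = -3w^2 - 6w + 24; which vanishes at w = -4 and w = 2.
Compare values at every candidate in [-6, 3]: f(-6) = -39, f(-4) = -83, f(2) = 25, f(3) = 15.
So the minimum is f(-4) = -83.

-4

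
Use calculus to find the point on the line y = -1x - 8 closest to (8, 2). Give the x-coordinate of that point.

-1

Minimize D(x)^2 = (x - 8)^2 + (-x - 10)^2.
d/dx[D^2] = 2(x - 8) + 2·(-1)·(-x - 10) = 0 ⇒ x = -1.
Then y = -7 and the distance is √(162) ≈ 12.7279.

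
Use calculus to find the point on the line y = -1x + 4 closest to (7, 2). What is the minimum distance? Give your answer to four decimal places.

Minimize D(x)^2 = (x - 7)^2 + (-x + 2)^2.
d/dx[D^2] = 2(x - 7) + 2·(-1)·(-x + 2) = 0 ⇒ x = 9/2.
Then y = -1/2 and the distance is √(25/2) ≈ 3.5355.

3.5355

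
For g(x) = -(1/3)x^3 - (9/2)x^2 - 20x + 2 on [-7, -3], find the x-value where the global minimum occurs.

-3

The derivative is -x^2 - 9x - 20, which vanishes at x = -5 and x = -4.
Candidates: g(-7) = 215/6, g(-5) = 187/6, g(-4) = 94/3, g(-3) = 61/2.
So the minimum is g(-3) = 61/2.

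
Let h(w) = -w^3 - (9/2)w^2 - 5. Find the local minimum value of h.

h'(w) = -3w^2 - 9w. Setting h'(w) = 0 gives w ∈ {-3, 0}.
h''(w) = -6w - 9. h''(-3) = 9 > 0 ⇒ local minimum; h''(0) = -9 < 0 ⇒ local maximum.
Thus h has its local minimum at w = -3, with value -37/2.

-37/2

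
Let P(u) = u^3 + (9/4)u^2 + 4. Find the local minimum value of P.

4

P'(u) = 3u^2 + (9/2)u. Setting P'(u) = 0 gives u ∈ {-3/2, 0}.
Since P''(u) = 6u + 9/2, we get P''(-3/2) = -9/2 < 0 ⇒ local maximum; P''(0) = 9/2 > 0 ⇒ local minimum.
Thus P has its local minimum at u = 0, with value 4.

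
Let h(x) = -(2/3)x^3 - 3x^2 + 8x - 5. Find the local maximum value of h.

-2/3

Critical points: h'(x) = -2x^2 - 6x + 8 vanishes at x = -4, 1.
Since h''(x) = -4x - 6, we get h''(-4) = 10 > 0 ⇒ local minimum; h''(1) = -10 < 0 ⇒ local maximum.
So the local maximum value is h(1) = -2/3.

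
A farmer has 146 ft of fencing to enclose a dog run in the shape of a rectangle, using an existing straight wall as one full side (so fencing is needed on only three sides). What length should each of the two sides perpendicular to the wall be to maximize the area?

73/2

Let the sides perpendicular to the wall have length x and the parallel side y, so 2x + y = 146 and the area is A = xy = x(146 − 2x).
A'(x) = 146 − 4x = 0 gives x = 73/2, and A''(x) = −4 < 0 confirms a maximum.
Then y = 146 − 2·73/2 = 73 and A = 5329/2.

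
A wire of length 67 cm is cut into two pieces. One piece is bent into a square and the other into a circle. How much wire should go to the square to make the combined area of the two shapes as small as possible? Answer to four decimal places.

37.5266

Let x be the length used for the square. Square side x/4; circle radius (67−x)/(2π).
A(x) = (x/4)² + π·((67−x)/(2π))² = x²/16 + (67−x)²/(4π) for 0 ≤ x ≤ 67. A'(x) = x/8 − (67−x)/(2π) = 0 gives x = 4·67/(π+4) ≈ 37.5266.
A'' = 1/8 + 1/(2π) > 0, so this gives the minimum combined area; x ≈ 37.5266 cm to the square.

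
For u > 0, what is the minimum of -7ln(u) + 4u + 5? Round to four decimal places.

f'(u) = -7/u + 4 = 0 gives u = 7/4.
f''(u) = 7/u², which is positive for u > 0, so this is a local minimum.
f(7/4) = -7·ln(7/4) + 7 + 5 ≈ 8.0827.

8.0827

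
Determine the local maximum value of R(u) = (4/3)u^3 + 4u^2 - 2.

Critical points: R'(u) = 4u^2 + 8u vanishes at u = -2, 0.
Second-derivative test with R''(u) = 8u + 8: R''(-2) = -8 < 0 ⇒ local maximum; R''(0) = 8 > 0 ⇒ local minimum.
The local maximum is R(-2) = 10/3.

10/3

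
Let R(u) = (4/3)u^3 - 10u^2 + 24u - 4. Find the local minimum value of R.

R'(u) = 4u^2 - 20u + 24 = 0 at u = 2, 3.
R''(u) = 8u - 20. R''(2) = -4 < 0 ⇒ local maximum; R''(3) = 4 > 0 ⇒ local minimum.
The local minimum is R(3) = 14.

14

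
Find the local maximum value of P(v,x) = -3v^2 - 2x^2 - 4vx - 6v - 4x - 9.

∂P/∂v = -6v - 4x - 6 = 0 and ∂P/∂x = -4v - 4x - 4 = 0, so (v, x) = (-1, 0).
The Hessian has P_{vv} = -6, P_{xx} = -4, P_{vx} = -4, giving D = 8 > 0 with P_{vv} < 0, so the point is a local maximum.
P(-1, 0) = -6.

-6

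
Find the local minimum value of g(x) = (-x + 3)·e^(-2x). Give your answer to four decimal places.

-0.0005

By the product rule, g'(x) = (2x - 7)·e^(-2x). Since e^(-2x) > 0, the only critical point is x = 7/2.
g''(7/2) has the same sign as 2 > 0, so this is a local minimum.
g(7/2) = (-1/2)·e^(-7) ≈ -0.0005.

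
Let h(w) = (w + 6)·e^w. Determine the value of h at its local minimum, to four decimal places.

Differentiating with the product rule gives h'(w) = (w + 7)·e^w. Since e^w > 0, the only critical point is w = -7.
h''(-7) has the same sign as 1 > 0, so this is a local minimum.
h(-7) = (-1)·e^(-7) ≈ -0.0009.

-0.0009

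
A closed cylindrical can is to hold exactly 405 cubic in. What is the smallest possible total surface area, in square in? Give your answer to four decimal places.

With radius r and height h, πr²h = 405 so h = 405/(πr²), and S(r) = 2πr² + 2πrh = 2πr² + 2·405/r.
S'(r) = 4πr − 2·405/r² = 0 ⇒ r³ = 405/(2π), so r ≈ 4.0095 and h = 2r ≈ 8.0190.
S''(r) = 4π + 4·405/r³ > 0, so this is the minimum; S ≈ 303.0293.

303.0293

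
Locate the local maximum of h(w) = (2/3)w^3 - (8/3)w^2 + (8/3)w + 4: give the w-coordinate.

h'(w) = 2w^2 - (16/3)w + 8/3. Setting h'(w) = 0 gives w ∈ {2/3, 2}.
Second-derivative test with h''(w) = 4w - 16/3: h''(2/3) = -8/3 < 0 ⇒ local maximum; h''(2) = 8/3 > 0 ⇒ local minimum.
Thus h has its local maximum at w = 2/3, with value 388/81.

2/3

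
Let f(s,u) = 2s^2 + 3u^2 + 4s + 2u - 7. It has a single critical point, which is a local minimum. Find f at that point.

∂f/∂s = 4s + 4 = 0 and ∂f/∂u = 6u + 2 = 0, so (s, u) = (-1, -1/3).
The Hessian has f_{ss} = 4, f_{uu} = 6, f_{su} = 0, giving D = 24 > 0 with f_{ss} > 0, so the point is a local minimum.
f(-1, -1/3) = -28/3.

-28/3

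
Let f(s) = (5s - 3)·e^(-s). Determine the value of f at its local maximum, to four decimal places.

f'(s) = 5·e^(-s) + (5s - 3)·(-1)·e^(-s) = (-5s + 8)·e^(-s). Since e^(-s) > 0, the only critical point is s = 8/5.
f''(8/5) has the same sign as -5 < 0, so this is a local maximum.
f(8/5) = (5)·e^(-8/5) ≈ 1.0095.

1.0095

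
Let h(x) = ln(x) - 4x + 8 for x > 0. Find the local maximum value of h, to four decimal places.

h'(x) = 1/x − 4 = 0 gives x = 1/4.
h''(x) = -1/x², which is negative for x > 0, so this is a local maximum.
h(1/4) = 1·ln(1/4) - 1 + 8 ≈ 5.6137.

5.6137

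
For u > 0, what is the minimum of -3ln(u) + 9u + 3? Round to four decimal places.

9.2958

R'(u) = -3/u + 9 = 0 gives u = 1/3.
R''(u) = 3/u², which is positive for u > 0, so this is a local minimum.
R(1/3) = -3·ln(1/3) + 3 + 3 ≈ 9.2958.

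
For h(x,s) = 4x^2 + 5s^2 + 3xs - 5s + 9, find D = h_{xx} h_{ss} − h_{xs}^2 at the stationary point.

∂h/∂x = 8x + 3s = 0 and ∂h/∂s = 3x + 10s - 5 = 0, so (x, s) = (-15/71, 40/71).
The Hessian has h_{xx} = 8, h_{ss} = 10, h_{xs} = 3, giving D = 71 > 0 with h_{xx} > 0, so the point is a local minimum.
D = (8)·(10) − (3)^2 = 71.

71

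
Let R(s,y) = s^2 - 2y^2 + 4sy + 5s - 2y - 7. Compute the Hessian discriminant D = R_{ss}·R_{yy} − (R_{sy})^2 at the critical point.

-24

∂R/∂s = 2s + 4y + 5 = 0 and ∂R/∂y = 4s - 4y - 2 = 0, so (s, y) = (-1/2, -1).
The Hessian has R_{ss} = 2, R_{yy} = -4, R_{sy} = 4, giving D = -24 < 0, so the point is a saddle point.
D = (2)·(-4) − (4)^2 = -24.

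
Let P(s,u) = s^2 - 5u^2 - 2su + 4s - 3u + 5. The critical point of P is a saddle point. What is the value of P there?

∂P/∂s = 2s - 2u + 4 = 0 and ∂P/∂u = -2s - 10u - 3 = 0, so (s, u) = (-23/12, 1/12).
The Hessian has P_{ss} = 2, P_{uu} = -10, P_{su} = -2, giving D = -24 < 0, so the point is a saddle point.
P(-23/12, 1/12) = 25/24.

25/24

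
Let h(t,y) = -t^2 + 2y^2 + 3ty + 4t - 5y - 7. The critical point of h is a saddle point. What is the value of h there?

-52/17

∂h/∂t = -2t + 3y + 4 = 0 and ∂h/∂y = 3t + 4y - 5 = 0, so (t, y) = (31/17, -2/17).
The Hessian has h_{tt} = -2, h_{yy} = 4, h_{ty} = 3, giving D = -17 < 0, so the point is a saddle point.
h(31/17, -2/17) = -52/17.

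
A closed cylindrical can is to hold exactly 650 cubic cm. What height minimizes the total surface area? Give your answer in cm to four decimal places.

9.3888

With radius r and height h, πr²h = 650 so h = 650/(πr²), and S(r) = 2πr² + 2πrh = 2πr² + 2·650/r.
S'(r) = 4πr − 2·650/r² = 0 ⇒ r³ = 650/(2π), so r ≈ 4.6944 and h = 2r ≈ 9.3888.
S''(r) = 4π + 4·650/r³ > 0, so this is the minimum; S ≈ 415.3907.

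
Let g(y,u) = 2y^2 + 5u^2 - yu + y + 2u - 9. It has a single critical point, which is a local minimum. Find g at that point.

∂g/∂y = 4y - u + 1 = 0 and ∂g/∂u = -y + 10u + 2 = 0, so (y, u) = (-4/13, -3/13).
The Hessian has g_{yy} = 4, g_{uu} = 10, g_{yu} = -1, giving D = 39 > 0 with g_{yy} > 0, so the point is a local minimum.
g(-4/13, -3/13) = -122/13.

-122/13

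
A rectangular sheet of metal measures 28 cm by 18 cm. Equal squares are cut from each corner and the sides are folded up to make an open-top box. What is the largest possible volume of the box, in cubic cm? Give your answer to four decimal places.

With cut size x, the volume is V(x) = x(28 − 2x)(18 − 2x) for 0 < x < 9.
V'(x) = 12x^2 − 184x + 504. Setting V'(x) = 0 gives x ≈ 3.5706 (the root in (0, 9)).
V''(x) = 24x − 184 is negative there, so this is the maximum; V ≈ 808.7464.

808.7464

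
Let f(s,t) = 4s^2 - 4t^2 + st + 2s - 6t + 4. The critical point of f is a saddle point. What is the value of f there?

80/13

∂f/∂s = 8s + t + 2 = 0 and ∂f/∂t = s - 8t - 6 = 0, so (s, t) = (-2/13, -10/13).
The Hessian has f_{ss} = 8, f_{tt} = -8, f_{st} = 1, giving D = -65 < 0, so the point is a saddle point.
f(-2/13, -10/13) = 80/13.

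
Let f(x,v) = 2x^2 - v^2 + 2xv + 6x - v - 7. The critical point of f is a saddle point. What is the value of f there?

-53/6

∂f/∂x = 4x + 2v + 6 = 0 and ∂f/∂v = 2x - 2v - 1 = 0, so (x, v) = (-5/6, -4/3).
The Hessian has f_{xx} = 4, f_{vv} = -2, f_{xv} = 2, giving D = -12 < 0, so the point is a saddle point.
f(-5/6, -4/3) = -53/6.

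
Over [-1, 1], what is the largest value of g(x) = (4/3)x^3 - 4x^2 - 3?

The derivative is 4x^2 - 8x, whose only zero in [-1, 1] is x = 0.
Evaluating at the critical points and endpoints: g(-1) = -25/3; g(0) = -3; g(1) = -17/3.
The maximum over the interval is -3, attained at x = 0.

-3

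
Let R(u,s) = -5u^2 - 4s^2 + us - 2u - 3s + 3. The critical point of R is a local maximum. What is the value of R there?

304/79

∂R/∂u = -10u + s - 2 = 0 and ∂R/∂s = u - 8s - 3 = 0, so (u, s) = (-19/79, -32/79).
The Hessian has R_{uu} = -10, R_{ss} = -8, R_{us} = 1, giving D = 79 > 0 with R_{uu} < 0, so the point is a local maximum.
R(-19/79, -32/79) = 304/79.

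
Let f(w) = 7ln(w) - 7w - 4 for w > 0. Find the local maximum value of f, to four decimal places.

-11.0000

f'(w) = 7/w − 7 = 0 gives w = 1.
f''(w) = -7/w², which is negative for w > 0, so this is a local maximum.
f(1) = 7·ln(1) - 7 - 4 ≈ -11.0000.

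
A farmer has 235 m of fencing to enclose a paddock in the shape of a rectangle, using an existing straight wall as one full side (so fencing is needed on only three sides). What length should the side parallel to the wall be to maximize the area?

235/2

Let the sides perpendicular to the wall have length x and the parallel side y, so 2x + y = 235 and the area is A = xy = x(235 − 2x).
A'(x) = 235 − 4x = 0 gives x = 235/4, and A''(x) = −4 < 0 confirms a maximum.
Then y = 235 − 2·235/4 = 235/2 and A = 55225/8.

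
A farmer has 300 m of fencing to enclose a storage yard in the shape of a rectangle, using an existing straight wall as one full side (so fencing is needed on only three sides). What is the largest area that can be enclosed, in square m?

Let the sides perpendicular to the wall have length x and the parallel side y, so 2x + y = 300 and the area is A = xy = x(300 − 2x).
A'(x) = 300 − 4x = 0 gives x = 75, and A''(x) = −4 < 0 confirms a maximum.
Then y = 300 − 2·75 = 150 and A = 11250.

11250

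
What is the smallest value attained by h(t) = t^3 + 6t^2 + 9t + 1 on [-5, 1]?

-19

h'(t) = 3t^2 + 12t + 9, which vanishes at t = -3 and t = -1.
Compare values at every candidate in [-5, 1]: h(-5) = -19,  h(-3) = 1,  h(-1) = -3,  h(1) = 17.
The minimum over the interval is -19, attained at t = -5.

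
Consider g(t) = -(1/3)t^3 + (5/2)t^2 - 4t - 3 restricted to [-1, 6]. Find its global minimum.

Differentiating, g'(t) = -t^2 + 5t - 4; which vanishes at t = 1 and t = 4.
Evaluating at the critical points and endpoints: g(-1) = 23/6,  g(1) = -29/6,  g(4) = -1/3,  g(6) = -9.
So the minimum is g(6) = -9.

-9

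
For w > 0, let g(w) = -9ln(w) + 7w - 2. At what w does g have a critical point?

9/7

g'(w) = -9/w + 7 = 0 gives w = 9/7.
g''(w) = 9/w², which is positive for w > 0, so this is a local minimum.
g(9/7) = -9·ln(9/7) + 9 - 2 ≈ 4.7382.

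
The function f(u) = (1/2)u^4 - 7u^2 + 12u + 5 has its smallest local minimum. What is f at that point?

f'(u) = 2u^3 - 14u + 12. Setting f'(u) = 0 gives u ∈ {-3, 1, 2}.
f''(u) = 6u^2 - 14. f''(-3) = 40 > 0 ⇒ local minimum; f''(1) = -8 < 0 ⇒ local maximum; f''(2) = 10 > 0 ⇒ local minimum.
The smallest local minimum is f(-3) = -107/2.

-107/2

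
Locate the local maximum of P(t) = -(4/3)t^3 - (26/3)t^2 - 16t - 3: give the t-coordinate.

P'(t) = -4t^2 - (52/3)t - 16. Setting P'(t) = 0 gives t ∈ {-3, -4/3}.
P''(t) = -8t - 52/3. P''(-3) = 20/3 > 0 ⇒ local minimum; P''(-4/3) = -20/3 < 0 ⇒ local maximum.
Thus P has its local maximum at t = -4/3, with value 493/81.

-4/3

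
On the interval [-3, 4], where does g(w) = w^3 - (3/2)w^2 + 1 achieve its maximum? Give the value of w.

4

g'(w) = 3w^2 - 3w, which vanishes at w = 0 and w = 1.
Compare values at every candidate in [-3, 4]: g(-3) = -79/2,  g(0) = 1,  g(1) = 1/2,  g(4) = 41.
The maximum over the interval is 41, attained at w = 4.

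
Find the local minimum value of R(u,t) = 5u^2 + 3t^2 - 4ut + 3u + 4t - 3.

-287/44

∂R/∂u = 10u - 4t + 3 = 0 and ∂R/∂t = -4u + 6t + 4 = 0, so (u, t) = (-17/22, -13/11).
The Hessian has R_{uu} = 10, R_{tt} = 6, R_{ut} = -4, giving D = 44 > 0 with R_{uu} > 0, so the point is a local minimum.
R(-17/22, -13/11) = -287/44.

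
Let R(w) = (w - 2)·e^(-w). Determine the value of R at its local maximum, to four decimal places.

R'(w) = 1·e^(-w) + (w - 2)·(-1)·e^(-w) = (-w + 3)·e^(-w). Since e^(-w) > 0, the only critical point is w = 3.
R''(3) has the same sign as -1 < 0, so this is a local maximum.
R(3) = (1)·e^(-3) ≈ 0.0498.

0.0498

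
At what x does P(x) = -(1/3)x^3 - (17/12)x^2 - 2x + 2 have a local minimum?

-3/2

P'(x) = -x^2 - (17/6)x - 2 = 0 at x = -3/2, -4/3.
P''(x) = -2x - 17/6. P''(-3/2) = 1/6 > 0 ⇒ local minimum; P''(-4/3) = -1/6 < 0 ⇒ local maximum.
The local minimum is P(-3/2) = 47/16.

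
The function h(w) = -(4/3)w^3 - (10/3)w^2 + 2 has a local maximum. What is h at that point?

Critical points: h'(w) = -4w^2 - (20/3)w vanishes at w = -5/3, 0.
Since h''(w) = -8w - 20/3, we get h''(-5/3) = 20/3 > 0 ⇒ local minimum; h''(0) = -20/3 < 0 ⇒ local maximum.
The local maximum is h(0) = 2.

2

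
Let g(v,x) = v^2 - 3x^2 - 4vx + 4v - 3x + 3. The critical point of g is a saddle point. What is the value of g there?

∂g/∂v = 2v - 4x + 4 = 0 and ∂g/∂x = -4v - 6x - 3 = 0, so (v, x) = (-9/7, 5/14).
The Hessian has g_{vv} = 2, g_{xx} = -6, g_{vx} = -4, giving D = -28 < 0, so the point is a saddle point.
g(-9/7, 5/14) = -3/28.

-3/28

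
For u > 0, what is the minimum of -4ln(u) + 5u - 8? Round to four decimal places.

-3.1074

f'(u) = -4/u + 5 = 0 gives u = 4/5.
f''(u) = 4/u², which is positive for u > 0, so this is a local minimum.
f(4/5) = -4·ln(4/5) + 4 - 8 ≈ -3.1074.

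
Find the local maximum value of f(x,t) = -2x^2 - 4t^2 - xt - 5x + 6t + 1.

233/31

∂f/∂x = -4x - t - 5 = 0 and ∂f/∂t = -x - 8t + 6 = 0, so (x, t) = (-46/31, 29/31).
The Hessian has f_{xx} = -4, f_{tt} = -8, f_{xt} = -1, giving D = 31 > 0 with f_{xx} < 0, so the point is a local maximum.
f(-46/31, 29/31) = 233/31.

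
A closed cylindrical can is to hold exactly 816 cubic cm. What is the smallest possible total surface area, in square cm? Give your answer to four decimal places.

With radius r and height h, πr²h = 816 so h = 816/(πr²), and S(r) = 2πr² + 2πrh = 2πr² + 2·816/r.
S'(r) = 4πr − 2·816/r² = 0 ⇒ r³ = 816/(2π), so r ≈ 5.0641 and h = 2r ≈ 10.1282.
S''(r) = 4π + 4·816/r³ > 0, so this is the minimum; S ≈ 483.4015.

483.4015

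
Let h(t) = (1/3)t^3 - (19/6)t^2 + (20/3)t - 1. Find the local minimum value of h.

Critical points: h'(t) = t^2 - (19/3)t + 20/3 vanishes at t = 4/3, 5.
Second-derivative test with h''(t) = 2t - 19/3: h''(4/3) = -11/3 < 0 ⇒ local maximum; h''(5) = 11/3 > 0 ⇒ local minimum.
Thus h has its local minimum at t = 5, with value -31/6.

-31/6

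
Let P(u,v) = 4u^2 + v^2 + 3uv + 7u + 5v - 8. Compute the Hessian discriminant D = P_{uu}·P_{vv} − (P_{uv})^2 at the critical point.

∂P/∂u = 8u + 3v + 7 = 0 and ∂P/∂v = 3u + 2v + 5 = 0, so (u, v) = (1/7, -19/7).
The Hessian has P_{uu} = 8, P_{vv} = 2, P_{uv} = 3, giving D = 7 > 0 with P_{uu} > 0, so the point is a local minimum.
D = (8)·(2) − (3)^2 = 7.

7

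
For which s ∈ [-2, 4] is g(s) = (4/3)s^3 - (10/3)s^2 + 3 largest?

4

Differentiating, g'(s) = 4s^2 - (20/3)s; which vanishes at s = 0 and s = 5/3.
Compare values at every candidate in [-2, 4]: g(-2) = -21, g(0) = 3, g(5/3) = -7/81, g(4) = 35.
Hence the absolute maximum is 35 at s = 4.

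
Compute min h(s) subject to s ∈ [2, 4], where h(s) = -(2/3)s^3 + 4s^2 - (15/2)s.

h'(s) = -2s^2 + 8s - 15/2, whose only zero in [2, 4] is s = 5/2.
Evaluating at the critical points and endpoints: h(2) = -13/3, h(5/2) = -25/6, h(4) = -26/3.
The minimum over the interval is -26/3, attained at s = 4.

-26/3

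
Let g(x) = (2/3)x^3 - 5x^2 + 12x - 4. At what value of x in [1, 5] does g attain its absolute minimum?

1

Differentiating, g'(x) = 2x^2 - 10x + 12; which vanishes at x = 2 and x = 3.
Evaluating at the critical points and endpoints: g(1) = 11/3; g(2) = 16/3; g(3) = 5; g(5) = 43/3.
So the minimum is g(1) = 11/3.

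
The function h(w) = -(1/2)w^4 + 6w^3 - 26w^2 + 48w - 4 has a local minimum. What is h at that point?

h'(w) = -2w^3 + 18w^2 - 52w + 48. Setting h'(w) = 0 gives w ∈ {2, 3, 4}.
Since h''(w) = -6w^2 + 36w - 52, we get h''(2) = -4 < 0 ⇒ local maximum; h''(3) = 2 > 0 ⇒ local minimum; h''(4) = -4 < 0 ⇒ local maximum.
The local minimum is h(3) = 55/2.

55/2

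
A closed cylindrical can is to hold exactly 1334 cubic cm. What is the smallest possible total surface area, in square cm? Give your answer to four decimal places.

670.8392

With radius r and height h, πr²h = 1334 so h = 1334/(πr²), and S(r) = 2πr² + 2πrh = 2πr² + 2·1334/r.
S'(r) = 4πr − 2·1334/r² = 0 ⇒ r³ = 1334/(2π), so r ≈ 5.9657 and h = 2r ≈ 11.9313.
S''(r) = 4π + 4·1334/r³ > 0, so this is the minimum; S ≈ 670.8392.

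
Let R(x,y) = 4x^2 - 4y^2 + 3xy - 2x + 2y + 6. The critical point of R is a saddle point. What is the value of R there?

450/73

∂R/∂x = 8x + 3y - 2 = 0 and ∂R/∂y = 3x - 8y + 2 = 0, so (x, y) = (10/73, 22/73).
The Hessian has R_{xx} = 8, R_{yy} = -8, R_{xy} = 3, giving D = -73 < 0, so the point is a saddle point.
R(10/73, 22/73) = 450/73.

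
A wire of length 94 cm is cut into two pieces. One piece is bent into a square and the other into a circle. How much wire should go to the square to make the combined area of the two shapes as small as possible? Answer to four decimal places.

Let x be the length used for the square. Square side x/4; circle radius (94−x)/(2π).
A(x) = (x/4)² + π·((94−x)/(2π))² = x²/16 + (94−x)²/(4π) for 0 ≤ x ≤ 94. A'(x) = x/8 − (94−x)/(2π) = 0 gives x = 4·94/(π+4) ≈ 52.6493.
A'' = 1/8 + 1/(2π) > 0, so this gives the minimum combined area; x ≈ 52.6493 cm to the square.

52.6493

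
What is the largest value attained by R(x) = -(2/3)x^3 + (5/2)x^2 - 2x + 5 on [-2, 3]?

73/3

The derivative is -2x^2 + 5x - 2, which vanishes at x = 1/2 and x = 2.
Evaluating at the critical points and endpoints: R(-2) = 73/3, R(1/2) = 109/24, R(2) = 17/3, R(3) = 7/2.
The maximum over the interval is 73/3, attained at x = -2.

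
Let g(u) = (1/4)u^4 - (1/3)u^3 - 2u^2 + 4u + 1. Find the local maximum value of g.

Critical points: g'(u) = u^3 - u^2 - 4u + 4 vanishes at u = -2, 1, 2.
Second-derivative test with g''(u) = 3u^2 - 2u - 4: g''(-2) = 12 > 0 ⇒ local minimum; g''(1) = -3 < 0 ⇒ local maximum; g''(2) = 4 > 0 ⇒ local minimum.
So the local maximum value is g(1) = 35/12.

35/12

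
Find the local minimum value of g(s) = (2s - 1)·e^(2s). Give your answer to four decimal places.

g'(s) = 2·e^(2s) + (2s - 1)·2·e^(2s) = (4s)·e^(2s). Since e^(2s) > 0, the only critical point is s = 0.
g''(0) has the same sign as 4 > 0, so this is a local minimum.
g(0) = (-1)·e^(0) ≈ -1.0000.

-1.0000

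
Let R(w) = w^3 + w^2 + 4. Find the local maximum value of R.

112/27

Critical points: R'(w) = 3w^2 + 2w vanishes at w = -2/3, 0.
R''(w) = 6w + 2. R''(-2/3) = -2 < 0 ⇒ local maximum; R''(0) = 2 > 0 ⇒ local minimum.
The local maximum is R(-2/3) = 112/27.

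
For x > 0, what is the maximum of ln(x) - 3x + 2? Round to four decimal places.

g'(x) = 1/x − 3 = 0 gives x = 1/3.
g''(x) = -1/x², which is negative for x > 0, so this is a local maximum.
g(1/3) = 1·ln(1/3) - 1 + 2 ≈ -0.0986.

-0.0986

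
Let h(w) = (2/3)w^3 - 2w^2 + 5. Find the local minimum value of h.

7/3

Critical points: h'(w) = 2w^2 - 4w vanishes at w = 0, 2.
h''(w) = 4w - 4. h''(0) = -4 < 0 ⇒ local maximum; h''(2) = 4 > 0 ⇒ local minimum.
The local minimum is h(2) = 7/3.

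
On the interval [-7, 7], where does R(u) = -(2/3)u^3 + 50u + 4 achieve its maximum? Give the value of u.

Differentiating, R'(u) = -2u^2 + 50; which vanishes at u = -5 and u = 5.
Evaluating at the critical points and endpoints: R(-7) = -352/3, R(-5) = -488/3, R(5) = 512/3, R(7) = 376/3.
The maximum over the interval is 512/3, attained at u = 5.

5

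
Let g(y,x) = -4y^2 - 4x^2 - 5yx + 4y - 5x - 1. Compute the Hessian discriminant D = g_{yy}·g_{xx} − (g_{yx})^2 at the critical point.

∂g/∂y = -8y - 5x + 4 = 0 and ∂g/∂x = -5y - 8x - 5 = 0, so (y, x) = (19/13, -20/13).
The Hessian has g_{yy} = -8, g_{xx} = -8, g_{yx} = -5, giving D = 39 > 0 with g_{yy} < 0, so the point is a local maximum.
D = (-8)·(-8) − (-5)^2 = 39.

39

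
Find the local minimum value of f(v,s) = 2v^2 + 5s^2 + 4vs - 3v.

∂f/∂v = 4v + 4s - 3 = 0 and ∂f/∂s = 4v + 10s = 0, so (v, s) = (5/4, -1/2).
The Hessian has f_{vv} = 4, f_{ss} = 10, f_{vs} = 4, giving D = 24 > 0 with f_{vv} > 0, so the point is a local minimum.
f(5/4, -1/2) = -15/8.

-15/8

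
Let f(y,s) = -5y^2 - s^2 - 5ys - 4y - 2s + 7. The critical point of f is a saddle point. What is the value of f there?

39/5

∂f/∂y = -10y - 5s - 4 = 0 and ∂f/∂s = -5y - 2s - 2 = 0, so (y, s) = (-2/5, 0).
The Hessian has f_{yy} = -10, f_{ss} = -2, f_{ys} = -5, giving D = -5 < 0, so the point is a saddle point.
f(-2/5, 0) = 39/5.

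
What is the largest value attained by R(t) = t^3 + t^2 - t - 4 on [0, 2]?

R'(t) = 3t^2 + 2t - 1, whose only zero in [0, 2] is t = 1/3.
Evaluating at the critical points and endpoints: R(0) = -4,  R(1/3) = -113/27,  R(2) = 6.
Hence the absolute maximum is 6 at t = 2.

6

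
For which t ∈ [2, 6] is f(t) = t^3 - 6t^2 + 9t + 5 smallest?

3

Differentiating, f'(t) = 3t^2 - 12t + 9; whose only zero in [2, 6] is t = 3.
Evaluating at the critical points and endpoints: f(2) = 7,  f(3) = 5,  f(6) = 59.
So the minimum is f(3) = 5.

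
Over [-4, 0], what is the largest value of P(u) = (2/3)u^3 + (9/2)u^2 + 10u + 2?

P'(u) = 2u^2 + 9u + 10, which vanishes at u = -5/2 and u = -2.
Evaluating at the critical points and endpoints: P(-4) = -26/3,  P(-5/2) = -127/24,  P(-2) = -16/3,  P(0) = 2.
Hence the absolute maximum is 2 at u = 0.

2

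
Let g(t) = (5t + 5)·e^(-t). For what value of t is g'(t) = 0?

0

Differentiating with the product rule gives g'(t) = (-5t)·e^(-t). Since e^(-t) > 0, the only critical point is t = 0.
g''(0) has the same sign as -5 < 0, so this is a local maximum.
g(0) = (5)·e^(0) ≈ 5.0000.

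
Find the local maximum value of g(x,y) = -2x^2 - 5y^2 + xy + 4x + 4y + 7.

∂g/∂x = -4x + y + 4 = 0 and ∂g/∂y = x - 10y + 4 = 0, so (x, y) = (44/39, 20/39).
The Hessian has g_{xx} = -4, g_{yy} = -10, g_{xy} = 1, giving D = 39 > 0 with g_{xx} < 0, so the point is a local maximum.
g(44/39, 20/39) = 401/39.

401/39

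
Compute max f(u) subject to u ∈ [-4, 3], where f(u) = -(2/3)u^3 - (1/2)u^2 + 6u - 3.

23/3

Differentiating, f'(u) = -2u^2 - u + 6; which vanishes at u = -2 and u = 3/2.
Evaluating at the critical points and endpoints: f(-4) = 23/3; f(-2) = -35/3; f(3/2) = 21/8; f(3) = -15/2.
Hence the absolute maximum is 23/3 at u = -4.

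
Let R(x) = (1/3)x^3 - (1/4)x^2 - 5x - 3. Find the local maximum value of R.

R'(x) = x^2 - (1/2)x - 5. Setting R'(x) = 0 gives x ∈ {-2, 5/2}.
Second-derivative test with R''(x) = 2x - 1/2: R''(-2) = -9/2 < 0 ⇒ local maximum; R''(5/2) = 9/2 > 0 ⇒ local minimum.
So the local maximum value is R(-2) = 10/3.

10/3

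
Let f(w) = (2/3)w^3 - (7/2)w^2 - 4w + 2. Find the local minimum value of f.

-82/3

f'(w) = 2w^2 - 7w - 4 = 0 at w = -1/2, 4.
f''(w) = 4w - 7. f''(-1/2) = -9 < 0 ⇒ local maximum; f''(4) = 9 > 0 ⇒ local minimum.
So the local minimum value is f(4) = -82/3.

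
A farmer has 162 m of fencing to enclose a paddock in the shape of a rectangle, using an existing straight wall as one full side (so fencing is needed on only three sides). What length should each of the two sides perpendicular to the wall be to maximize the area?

81/2

Let the sides perpendicular to the wall have length x and the parallel side y, so 2x + y = 162 and the area is A = xy = x(162 − 2x).
A'(x) = 162 − 4x = 0 gives x = 81/2, and A''(x) = −4 < 0 confirms a maximum.
Then y = 162 − 2·81/2 = 81 and A = 6561/2.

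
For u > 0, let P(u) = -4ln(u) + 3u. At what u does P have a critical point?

4/3

P'(u) = -4/u + 3 = 0 gives u = 4/3.
P''(u) = 4/u², which is positive for u > 0, so this is a local minimum.
P(4/3) = -4·ln(4/3) + 4 ≈ 2.8493.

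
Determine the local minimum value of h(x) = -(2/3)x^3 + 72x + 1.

h'(x) = -2x^2 + 72 = 0 at x = -6, 6.
Since h''(x) = -4x, we get h''(-6) = 24 > 0 ⇒ local minimum; h''(6) = -24 < 0 ⇒ local maximum.
So the local minimum value is h(-6) = -287.

-287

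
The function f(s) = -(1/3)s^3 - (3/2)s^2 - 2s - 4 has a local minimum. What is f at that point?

f'(s) = -s^2 - 3s - 2. Setting f'(s) = 0 gives s ∈ {-2, -1}.
Since f''(s) = -2s - 3, we get f''(-2) = 1 > 0 ⇒ local minimum; f''(-1) = -1 < 0 ⇒ local maximum.
So the local minimum value is f(-2) = -10/3.

-10/3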